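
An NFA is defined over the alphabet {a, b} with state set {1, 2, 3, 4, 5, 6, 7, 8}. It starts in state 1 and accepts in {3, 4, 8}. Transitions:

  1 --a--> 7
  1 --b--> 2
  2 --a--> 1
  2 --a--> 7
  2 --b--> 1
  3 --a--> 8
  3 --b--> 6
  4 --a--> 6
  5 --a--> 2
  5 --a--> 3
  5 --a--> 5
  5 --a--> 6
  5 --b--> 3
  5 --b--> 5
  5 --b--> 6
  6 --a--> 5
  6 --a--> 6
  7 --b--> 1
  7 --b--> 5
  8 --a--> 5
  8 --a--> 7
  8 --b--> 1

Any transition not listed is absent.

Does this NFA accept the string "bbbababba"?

Yes

Start in {1}.
Read 'b': 1→{2}; now {2}.
Read 'b': 2→{1}; now {1}.
Read 'b': 1→{2}; now {2}.
Read 'a': 2→{1, 7}; now {1, 7}.
Read 'b': 1→{2}, 7→{1, 5}; now {1, 2, 5}.
Read 'a': 1→{7}, 2→{1, 7}, 5→{2, 3, 5, 6}; now {1, 2, 3, 5, 6, 7}.
Read 'b': 1→{2}, 2→{1}, 3→{6}, 5→{3, 5, 6}, 6→∅, 7→{1, 5}; now {1, 2, 3, 5, 6}.
Read 'b': 1→{2}, 2→{1}, 3→{6}, 5→{3, 5, 6}, 6→∅; now {1, 2, 3, 5, 6}.
Read 'a': 1→{7}, 2→{1, 7}, 3→{8}, 5→{2, 3, 5, 6}, 6→{5, 6}; now {1, 2, 3, 5, 6, 7, 8}.
The final set {1, 2, 3, 5, 6, 7, 8} contains the accepting states 3, 8.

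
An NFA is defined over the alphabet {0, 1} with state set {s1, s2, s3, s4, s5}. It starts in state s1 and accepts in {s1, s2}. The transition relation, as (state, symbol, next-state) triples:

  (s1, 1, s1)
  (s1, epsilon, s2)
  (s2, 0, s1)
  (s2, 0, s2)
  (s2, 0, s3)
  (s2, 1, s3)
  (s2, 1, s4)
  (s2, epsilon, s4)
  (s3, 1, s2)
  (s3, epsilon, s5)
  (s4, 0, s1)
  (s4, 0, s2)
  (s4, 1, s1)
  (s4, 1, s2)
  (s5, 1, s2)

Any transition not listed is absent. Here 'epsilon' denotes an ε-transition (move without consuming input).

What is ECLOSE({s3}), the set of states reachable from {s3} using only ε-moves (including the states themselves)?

{s3, s5}

Begin with {s3}.
ε-move s3 → s5; add s5.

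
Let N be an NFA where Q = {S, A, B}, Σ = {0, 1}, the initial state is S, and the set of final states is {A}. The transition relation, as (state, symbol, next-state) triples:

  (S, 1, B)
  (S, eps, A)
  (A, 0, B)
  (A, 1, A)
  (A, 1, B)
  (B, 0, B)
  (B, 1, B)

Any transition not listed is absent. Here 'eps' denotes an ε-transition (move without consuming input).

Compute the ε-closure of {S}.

{S, A}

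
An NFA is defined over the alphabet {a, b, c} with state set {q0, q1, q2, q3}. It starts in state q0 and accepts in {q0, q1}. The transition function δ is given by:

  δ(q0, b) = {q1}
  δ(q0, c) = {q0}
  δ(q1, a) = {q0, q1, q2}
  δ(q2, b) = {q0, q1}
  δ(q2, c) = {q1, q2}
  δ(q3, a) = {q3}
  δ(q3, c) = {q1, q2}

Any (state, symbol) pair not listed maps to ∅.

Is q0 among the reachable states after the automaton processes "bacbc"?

Yes

Start in {q0}.
Read 'b': q0→{q1}; now {q1}.
Read 'a': q1→{q0, q1, q2}; now {q0, q1, q2}.
Read 'c': q0→{q0}, q1→∅, q2→{q1, q2}; now {q0, q1, q2}.
Read 'b': q0→{q1}, q1→∅, q2→{q0, q1}; now {q0, q1}.
Read 'c': q0→{q0}, q1→∅; now {q0}.
State q0 is in {q0}.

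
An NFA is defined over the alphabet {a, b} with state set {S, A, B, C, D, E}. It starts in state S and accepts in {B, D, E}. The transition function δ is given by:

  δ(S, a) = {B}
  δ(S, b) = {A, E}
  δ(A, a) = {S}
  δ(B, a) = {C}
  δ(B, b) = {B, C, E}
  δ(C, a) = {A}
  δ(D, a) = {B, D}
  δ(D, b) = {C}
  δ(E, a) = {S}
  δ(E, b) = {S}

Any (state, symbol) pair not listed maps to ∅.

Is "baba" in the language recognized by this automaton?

No

Start in {S}.
Read 'b': S→{A, E}; now {A, E}.
Read 'a': A→{S}, E→{S}; now {S}.
Read 'b': S→{A, E}; now {A, E}.
Read 'a': A→{S}, E→{S}; now {S}.
The final set {S} contains no accepting state.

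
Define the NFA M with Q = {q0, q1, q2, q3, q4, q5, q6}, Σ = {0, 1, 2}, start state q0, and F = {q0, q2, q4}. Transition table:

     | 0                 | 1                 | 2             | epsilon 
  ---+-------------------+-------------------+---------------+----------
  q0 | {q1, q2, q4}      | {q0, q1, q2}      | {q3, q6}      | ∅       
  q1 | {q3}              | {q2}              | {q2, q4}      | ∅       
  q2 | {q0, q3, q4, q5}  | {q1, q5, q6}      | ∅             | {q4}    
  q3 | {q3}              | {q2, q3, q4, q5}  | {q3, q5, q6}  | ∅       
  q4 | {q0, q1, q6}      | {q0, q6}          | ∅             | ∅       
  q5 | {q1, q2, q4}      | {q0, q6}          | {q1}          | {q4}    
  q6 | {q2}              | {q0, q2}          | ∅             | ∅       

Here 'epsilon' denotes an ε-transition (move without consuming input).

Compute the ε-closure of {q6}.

{q6}

Begin with {q6}.
No ε-moves leave this set, so the closure equals the set itself.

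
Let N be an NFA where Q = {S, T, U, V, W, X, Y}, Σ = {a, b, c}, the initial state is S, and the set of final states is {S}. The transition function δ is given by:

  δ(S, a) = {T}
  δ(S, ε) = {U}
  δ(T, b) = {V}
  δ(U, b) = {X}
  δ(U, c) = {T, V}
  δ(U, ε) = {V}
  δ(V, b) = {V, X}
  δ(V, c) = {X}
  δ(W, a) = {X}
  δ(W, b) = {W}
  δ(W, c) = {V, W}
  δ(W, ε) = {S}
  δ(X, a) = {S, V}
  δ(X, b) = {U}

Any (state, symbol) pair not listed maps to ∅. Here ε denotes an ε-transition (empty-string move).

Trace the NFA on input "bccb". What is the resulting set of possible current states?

Start: ε-closure({S}) = {S, U, V}.
Read 'b': {S, U, V} → {V, X}.
Read 'c': {V, X} → {X}.
Read 'c': {X} → ∅.
The set is empty and remains empty for the remaining 1 symbol.

∅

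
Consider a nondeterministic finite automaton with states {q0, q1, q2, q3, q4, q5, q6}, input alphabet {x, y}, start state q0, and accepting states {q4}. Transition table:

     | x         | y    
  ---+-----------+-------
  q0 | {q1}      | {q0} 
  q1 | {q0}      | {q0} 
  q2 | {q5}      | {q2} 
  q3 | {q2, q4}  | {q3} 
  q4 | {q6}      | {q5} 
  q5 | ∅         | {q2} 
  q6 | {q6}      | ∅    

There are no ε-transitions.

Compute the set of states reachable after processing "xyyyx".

Start in {q0}.
Read 'x': q0→{q1}; now {q1}.
Read 'y': q1→{q0}; now {q0}.
Read 'y': q0→{q0}; now {q0}.
Read 'y': q0→{q0}; now {q0}.
Read 'x': q0→{q1}; now {q1}.

{q1}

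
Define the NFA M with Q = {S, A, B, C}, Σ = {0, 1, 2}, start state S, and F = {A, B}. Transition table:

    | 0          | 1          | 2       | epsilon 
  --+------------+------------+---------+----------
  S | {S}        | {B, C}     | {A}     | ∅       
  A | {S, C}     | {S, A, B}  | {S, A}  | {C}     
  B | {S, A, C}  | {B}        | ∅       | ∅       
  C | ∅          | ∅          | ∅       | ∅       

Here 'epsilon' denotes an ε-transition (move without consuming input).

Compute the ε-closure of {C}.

{C}

Begin with {C}.
No ε-moves leave this set, so the closure equals the set itself.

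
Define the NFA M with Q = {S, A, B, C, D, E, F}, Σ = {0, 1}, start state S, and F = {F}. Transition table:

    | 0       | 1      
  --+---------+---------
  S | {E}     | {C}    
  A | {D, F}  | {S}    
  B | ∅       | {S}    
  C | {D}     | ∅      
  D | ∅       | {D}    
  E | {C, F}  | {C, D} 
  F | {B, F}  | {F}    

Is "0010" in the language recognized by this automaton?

Yes

Start in {S}.
Read '0': S→{E}; now {E}.
Read '0': E→{C, F}; now {C, F}.
Read '1': C→∅, F→{F}; now {F}.
Read '0': F→{B, F}; now {B, F}.
The final set {B, F} contains the accepting state F.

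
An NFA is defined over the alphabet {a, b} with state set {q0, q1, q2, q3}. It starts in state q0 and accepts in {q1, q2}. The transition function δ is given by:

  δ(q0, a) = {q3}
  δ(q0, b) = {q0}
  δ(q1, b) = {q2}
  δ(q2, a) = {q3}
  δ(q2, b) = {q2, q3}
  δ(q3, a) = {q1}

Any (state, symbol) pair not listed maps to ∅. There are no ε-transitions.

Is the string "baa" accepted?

Start in {q0}.
Read 'b': q0→{q0}; now {q0}.
Read 'a': q0→{q3}; now {q3}.
Read 'a': q3→{q1}; now {q1}.
The final set {q1} contains the accepting state q1.

Yes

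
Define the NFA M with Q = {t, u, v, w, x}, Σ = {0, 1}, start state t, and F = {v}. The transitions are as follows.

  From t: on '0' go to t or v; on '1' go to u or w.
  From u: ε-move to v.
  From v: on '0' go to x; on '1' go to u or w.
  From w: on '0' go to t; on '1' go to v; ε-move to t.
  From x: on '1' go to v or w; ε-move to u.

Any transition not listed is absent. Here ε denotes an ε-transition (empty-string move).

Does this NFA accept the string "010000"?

Yes

Start in {t}.
Read '0': t→{t, v}; now {t, v}.
Read '1': t→{u, w}, v→{u, w}; union {u, w}; ε-closure = {t, u, v, w}.
Read '0': t→{t, v}, u→∅, v→{x}, w→{t}; union {t, v, x}; ε-closure = {t, u, v, x}.
Read '0': t→{t, v}, u→∅, v→{x}, x→∅; union {t, v, x}; ε-closure = {t, u, v, x}.
Read '0': t→{t, v}, u→∅, v→{x}, x→∅; union {t, v, x}; ε-closure = {t, u, v, x}.
Read '0': t→{t, v}, u→∅, v→{x}, x→∅; union {t, v, x}; ε-closure = {t, u, v, x}.
The final set {t, u, v, x} contains the accepting state v.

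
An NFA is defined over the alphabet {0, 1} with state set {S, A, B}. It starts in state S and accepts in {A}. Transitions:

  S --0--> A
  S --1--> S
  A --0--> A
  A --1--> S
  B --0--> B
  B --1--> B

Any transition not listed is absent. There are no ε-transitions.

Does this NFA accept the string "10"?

Start in {S}.
Read '1': S→{S}; now {S}.
Read '0': S→{A}; now {A}.
The final set {A} contains the accepting state A.

Yes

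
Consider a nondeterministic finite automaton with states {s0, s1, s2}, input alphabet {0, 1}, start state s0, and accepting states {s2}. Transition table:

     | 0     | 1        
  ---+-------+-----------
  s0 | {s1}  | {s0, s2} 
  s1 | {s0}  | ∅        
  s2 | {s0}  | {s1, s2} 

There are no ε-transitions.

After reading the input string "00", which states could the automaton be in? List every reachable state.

Start in {s0}.
Read '0': s0→{s1}; now {s1}.
Read '0': s1→{s0}; now {s0}.

{s0}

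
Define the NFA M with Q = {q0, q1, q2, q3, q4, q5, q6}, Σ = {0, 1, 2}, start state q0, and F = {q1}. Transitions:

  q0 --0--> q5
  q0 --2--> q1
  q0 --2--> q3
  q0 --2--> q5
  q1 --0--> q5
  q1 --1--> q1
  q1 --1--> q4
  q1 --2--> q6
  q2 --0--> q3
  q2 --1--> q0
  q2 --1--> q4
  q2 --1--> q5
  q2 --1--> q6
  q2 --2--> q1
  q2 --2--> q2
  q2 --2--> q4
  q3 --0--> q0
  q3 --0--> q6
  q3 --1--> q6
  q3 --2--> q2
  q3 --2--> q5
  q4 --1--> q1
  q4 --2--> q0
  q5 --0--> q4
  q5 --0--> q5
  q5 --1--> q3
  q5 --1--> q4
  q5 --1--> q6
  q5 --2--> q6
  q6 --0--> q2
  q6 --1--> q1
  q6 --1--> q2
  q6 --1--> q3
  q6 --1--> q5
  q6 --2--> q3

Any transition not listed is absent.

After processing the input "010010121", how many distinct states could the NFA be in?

7

Start in {q0}.
Read '0': q0→{q5}; now {q5}.
Read '1': q5→{q3, q4, q6}; now {q3, q4, q6}.
Read '0': q3→{q0, q6}, q4→∅, q6→{q2}; now {q0, q2, q6}.
Read '0': q0→{q5}, q2→{q3}, q6→{q2}; now {q2, q3, q5}.
Read '1': q2→{q0, q4, q5, q6}, q3→{q6}, q5→{q3, q4, q6}; now {q0, q3, q4, q5, q6}.
Read '0': q0→{q5}, q3→{q0, q6}, q4→∅, q5→{q4, q5}, q6→{q2}; now {q0, q2, q4, q5, q6}.
Read '1': q0→∅, q2→{q0, q4, q5, q6}, q4→{q1}, q5→{q3, q4, q6}, q6→{q1, q2, q3, q5}; now {q0, q1, q2, q3, q4, q5, q6}.
Read '2': q0→{q1, q3, q5}, q1→{q6}, q2→{q1, q2, q4}, q3→{q2, q5}, q4→{q0}, q5→{q6}, q6→{q3}; now {q0, q1, q2, q3, q4, q5, q6}.
Read '1': q0→∅, q1→{q1, q4}, q2→{q0, q4, q5, q6}, q3→{q6}, q4→{q1}, q5→{q3, q4, q6}, q6→{q1, q2, q3, q5}; now {q0, q1, q2, q3, q4, q5, q6}.
That set has 7 states.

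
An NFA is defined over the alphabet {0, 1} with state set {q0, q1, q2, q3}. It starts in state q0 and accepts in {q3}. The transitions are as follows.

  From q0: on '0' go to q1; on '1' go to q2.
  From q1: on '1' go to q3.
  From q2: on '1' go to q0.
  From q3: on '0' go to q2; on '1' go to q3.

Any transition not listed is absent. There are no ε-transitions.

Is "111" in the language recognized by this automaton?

Start in {q0}.
Read '1': {q0} → {q2}.
Read '1': {q2} → {q0}.
Read '1': {q0} → {q2}.
The final set {q2} contains no accepting state.

No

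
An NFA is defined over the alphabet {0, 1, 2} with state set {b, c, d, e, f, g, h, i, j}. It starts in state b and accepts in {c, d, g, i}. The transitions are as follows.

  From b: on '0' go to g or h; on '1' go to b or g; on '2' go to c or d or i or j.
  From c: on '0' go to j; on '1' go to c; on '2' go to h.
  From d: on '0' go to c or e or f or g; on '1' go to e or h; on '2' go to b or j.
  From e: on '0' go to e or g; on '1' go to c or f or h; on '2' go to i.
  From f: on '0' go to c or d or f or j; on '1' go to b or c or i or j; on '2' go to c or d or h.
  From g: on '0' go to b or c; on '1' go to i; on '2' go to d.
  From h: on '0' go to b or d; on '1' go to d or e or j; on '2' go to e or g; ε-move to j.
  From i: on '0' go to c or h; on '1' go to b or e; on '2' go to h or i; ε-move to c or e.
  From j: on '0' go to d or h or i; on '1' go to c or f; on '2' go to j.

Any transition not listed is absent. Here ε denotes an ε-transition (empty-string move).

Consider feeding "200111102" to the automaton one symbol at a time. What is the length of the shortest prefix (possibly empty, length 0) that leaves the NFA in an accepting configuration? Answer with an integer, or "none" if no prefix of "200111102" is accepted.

1

Start in {b}.
Read '2': {b} → {c, d, e, i, j}.
None of the earlier sets intersect F, but {c, d, e, i, j} does.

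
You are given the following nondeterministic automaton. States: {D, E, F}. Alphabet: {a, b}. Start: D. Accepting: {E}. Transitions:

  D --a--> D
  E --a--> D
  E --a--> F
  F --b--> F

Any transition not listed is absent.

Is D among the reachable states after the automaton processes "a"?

Yes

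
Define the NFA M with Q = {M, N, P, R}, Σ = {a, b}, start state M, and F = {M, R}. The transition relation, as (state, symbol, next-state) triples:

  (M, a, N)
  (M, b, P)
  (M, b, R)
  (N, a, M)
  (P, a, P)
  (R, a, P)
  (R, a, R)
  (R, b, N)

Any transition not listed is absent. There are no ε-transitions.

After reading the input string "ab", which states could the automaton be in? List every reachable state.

∅

Start in {M}.
Read 'a': M→{N}; now {N}.
Read 'b': N→∅; now ∅.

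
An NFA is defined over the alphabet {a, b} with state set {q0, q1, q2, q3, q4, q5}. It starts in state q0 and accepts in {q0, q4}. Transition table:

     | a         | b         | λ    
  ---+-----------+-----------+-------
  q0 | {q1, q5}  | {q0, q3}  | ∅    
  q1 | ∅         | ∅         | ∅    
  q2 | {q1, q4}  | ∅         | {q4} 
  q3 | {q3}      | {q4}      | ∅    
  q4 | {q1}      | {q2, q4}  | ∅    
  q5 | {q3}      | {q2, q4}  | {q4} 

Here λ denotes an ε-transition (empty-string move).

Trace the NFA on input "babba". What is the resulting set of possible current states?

Start in {q0}.
Read 'b': q0→{q0, q3}; now {q0, q3}.
Read 'a': q0→{q1, q5}, q3→{q3}; union {q1, q3, q5}; ε-closure = {q1, q3, q4, q5}.
Read 'b': q1→∅, q3→{q4}, q4→{q2, q4}, q5→{q2, q4}; now {q2, q4}.
Read 'b': q2→∅, q4→{q2, q4}; now {q2, q4}.
Read 'a': q2→{q1, q4}, q4→{q1}; now {q1, q4}.

{q1, q4}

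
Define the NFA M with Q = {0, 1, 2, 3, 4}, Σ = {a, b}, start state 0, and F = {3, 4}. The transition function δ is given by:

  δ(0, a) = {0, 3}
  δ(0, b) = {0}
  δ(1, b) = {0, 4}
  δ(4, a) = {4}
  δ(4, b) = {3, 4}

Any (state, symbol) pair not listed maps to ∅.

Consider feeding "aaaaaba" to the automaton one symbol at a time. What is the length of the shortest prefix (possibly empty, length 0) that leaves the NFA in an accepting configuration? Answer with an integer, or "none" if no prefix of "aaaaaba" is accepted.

Start in {0}.
Read 'a': 0→{0, 3}; now {0, 3}.
None of the earlier sets intersect F, but {0, 3} does.

1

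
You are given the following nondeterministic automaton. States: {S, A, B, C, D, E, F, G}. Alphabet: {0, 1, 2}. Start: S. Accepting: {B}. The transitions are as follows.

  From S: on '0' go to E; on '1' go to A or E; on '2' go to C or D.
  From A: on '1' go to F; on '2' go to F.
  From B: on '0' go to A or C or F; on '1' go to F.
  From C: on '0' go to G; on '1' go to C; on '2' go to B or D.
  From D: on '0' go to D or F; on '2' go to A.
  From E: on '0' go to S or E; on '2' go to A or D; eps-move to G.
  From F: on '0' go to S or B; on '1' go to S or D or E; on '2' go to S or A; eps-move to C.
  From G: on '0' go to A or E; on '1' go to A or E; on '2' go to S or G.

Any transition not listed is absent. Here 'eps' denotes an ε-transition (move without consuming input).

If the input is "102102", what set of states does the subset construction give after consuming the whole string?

{S, A, B, C, D, F, G}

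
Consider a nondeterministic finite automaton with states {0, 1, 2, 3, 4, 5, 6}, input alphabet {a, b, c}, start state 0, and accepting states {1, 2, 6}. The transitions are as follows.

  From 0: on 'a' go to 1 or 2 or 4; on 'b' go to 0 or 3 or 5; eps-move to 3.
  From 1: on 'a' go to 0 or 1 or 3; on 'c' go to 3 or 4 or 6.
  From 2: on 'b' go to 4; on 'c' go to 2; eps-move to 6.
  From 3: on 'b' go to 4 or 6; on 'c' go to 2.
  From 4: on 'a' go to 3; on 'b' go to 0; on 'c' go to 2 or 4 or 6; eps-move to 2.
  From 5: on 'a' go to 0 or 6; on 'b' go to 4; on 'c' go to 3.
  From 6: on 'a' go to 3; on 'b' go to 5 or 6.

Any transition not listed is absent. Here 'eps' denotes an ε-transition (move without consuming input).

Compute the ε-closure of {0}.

{0, 3}

Begin with {0}.
ε-move 0 → 3; add 3.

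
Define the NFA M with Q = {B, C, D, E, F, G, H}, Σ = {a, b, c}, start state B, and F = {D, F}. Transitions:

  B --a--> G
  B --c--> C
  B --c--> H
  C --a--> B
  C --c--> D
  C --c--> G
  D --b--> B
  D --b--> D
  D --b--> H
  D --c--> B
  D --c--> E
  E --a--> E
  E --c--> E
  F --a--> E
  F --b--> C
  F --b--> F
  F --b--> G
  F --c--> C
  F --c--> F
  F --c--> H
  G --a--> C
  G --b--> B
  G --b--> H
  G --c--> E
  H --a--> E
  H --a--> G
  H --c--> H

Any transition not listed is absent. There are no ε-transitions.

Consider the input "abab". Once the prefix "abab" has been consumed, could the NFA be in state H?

Start in {B}.
Read 'a': {B} → {G}.
Read 'b': {G} → {B, H}.
Read 'a': {B, H} → {E, G}.
Read 'b': {E, G} → {B, H}.
State H is in {B, H}.

Yes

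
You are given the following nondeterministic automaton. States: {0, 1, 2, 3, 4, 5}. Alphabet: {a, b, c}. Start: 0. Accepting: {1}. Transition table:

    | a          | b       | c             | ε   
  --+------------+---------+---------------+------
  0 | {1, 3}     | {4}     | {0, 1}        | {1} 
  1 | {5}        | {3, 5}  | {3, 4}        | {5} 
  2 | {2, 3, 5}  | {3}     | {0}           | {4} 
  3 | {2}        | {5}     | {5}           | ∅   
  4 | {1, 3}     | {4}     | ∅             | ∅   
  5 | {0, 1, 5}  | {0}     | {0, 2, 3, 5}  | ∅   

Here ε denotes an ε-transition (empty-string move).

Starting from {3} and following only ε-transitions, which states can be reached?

{3}

Begin with {3}.
No ε-moves leave this set, so the closure equals the set itself.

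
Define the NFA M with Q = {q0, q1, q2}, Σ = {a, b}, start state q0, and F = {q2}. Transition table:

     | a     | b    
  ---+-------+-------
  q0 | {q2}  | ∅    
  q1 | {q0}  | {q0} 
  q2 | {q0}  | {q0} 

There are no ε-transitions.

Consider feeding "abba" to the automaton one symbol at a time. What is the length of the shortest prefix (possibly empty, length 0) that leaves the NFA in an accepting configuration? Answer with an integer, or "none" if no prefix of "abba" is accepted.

1

Start in {q0}.
Read 'a': {q0} → {q2}.
None of the earlier sets intersect F, but {q2} does.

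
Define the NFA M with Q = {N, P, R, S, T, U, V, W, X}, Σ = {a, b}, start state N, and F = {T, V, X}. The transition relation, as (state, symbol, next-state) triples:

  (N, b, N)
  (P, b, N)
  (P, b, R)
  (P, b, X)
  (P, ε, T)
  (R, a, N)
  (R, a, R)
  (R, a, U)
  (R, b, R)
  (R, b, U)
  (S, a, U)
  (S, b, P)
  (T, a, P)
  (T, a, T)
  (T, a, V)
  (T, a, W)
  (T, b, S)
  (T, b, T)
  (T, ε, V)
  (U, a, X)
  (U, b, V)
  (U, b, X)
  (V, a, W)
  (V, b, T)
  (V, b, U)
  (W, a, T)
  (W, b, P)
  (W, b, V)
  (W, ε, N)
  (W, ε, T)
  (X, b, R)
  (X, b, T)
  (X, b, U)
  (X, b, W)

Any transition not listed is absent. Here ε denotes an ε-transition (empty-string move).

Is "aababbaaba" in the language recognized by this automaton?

Start in {N}.
Read 'a': N→∅; now ∅.
The set is empty and remains empty for the remaining 9 symbols.
The final set ∅ contains no accepting state.

No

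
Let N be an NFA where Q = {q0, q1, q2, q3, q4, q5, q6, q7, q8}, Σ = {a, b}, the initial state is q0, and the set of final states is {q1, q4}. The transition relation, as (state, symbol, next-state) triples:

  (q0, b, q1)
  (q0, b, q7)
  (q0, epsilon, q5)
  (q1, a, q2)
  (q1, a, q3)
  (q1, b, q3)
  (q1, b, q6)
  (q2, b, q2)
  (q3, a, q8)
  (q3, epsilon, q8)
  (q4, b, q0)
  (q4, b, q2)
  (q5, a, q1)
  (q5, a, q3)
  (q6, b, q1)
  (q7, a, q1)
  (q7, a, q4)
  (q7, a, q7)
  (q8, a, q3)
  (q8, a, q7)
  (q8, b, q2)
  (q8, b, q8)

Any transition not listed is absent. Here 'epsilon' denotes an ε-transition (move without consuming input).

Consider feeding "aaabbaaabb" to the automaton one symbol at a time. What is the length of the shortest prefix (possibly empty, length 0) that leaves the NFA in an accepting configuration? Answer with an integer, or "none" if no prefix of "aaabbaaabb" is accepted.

1

Start: ε-closure({q0}) = {q0, q5}.
Read 'a': {q0, q5} → {q1, q3, q8}.
None of the earlier sets intersect F, but {q1, q3, q8} does.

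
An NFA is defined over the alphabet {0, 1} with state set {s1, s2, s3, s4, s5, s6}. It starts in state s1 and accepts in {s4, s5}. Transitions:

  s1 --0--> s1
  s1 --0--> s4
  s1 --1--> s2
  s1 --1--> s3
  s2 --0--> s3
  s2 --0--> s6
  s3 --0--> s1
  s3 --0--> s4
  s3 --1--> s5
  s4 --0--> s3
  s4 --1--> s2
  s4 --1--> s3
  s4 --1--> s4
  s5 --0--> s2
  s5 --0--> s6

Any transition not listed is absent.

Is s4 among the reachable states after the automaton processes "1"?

Start in {s1}.
Read '1': {s1} → {s2, s3}.
State s4 is not in {s2, s3}.

No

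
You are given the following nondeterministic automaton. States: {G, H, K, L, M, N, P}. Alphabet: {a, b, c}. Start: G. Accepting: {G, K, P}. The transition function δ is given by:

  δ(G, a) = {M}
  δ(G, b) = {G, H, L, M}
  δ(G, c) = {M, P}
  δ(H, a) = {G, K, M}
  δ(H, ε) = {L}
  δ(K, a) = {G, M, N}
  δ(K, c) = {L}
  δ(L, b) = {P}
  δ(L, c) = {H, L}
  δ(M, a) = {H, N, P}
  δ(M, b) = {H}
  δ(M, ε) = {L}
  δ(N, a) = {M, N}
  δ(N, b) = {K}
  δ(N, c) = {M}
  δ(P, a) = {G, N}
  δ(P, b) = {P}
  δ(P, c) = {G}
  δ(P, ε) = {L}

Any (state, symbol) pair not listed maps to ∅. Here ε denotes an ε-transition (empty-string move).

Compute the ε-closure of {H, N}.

{H, L, N}

Begin with {H, N}.
ε-move H → L; add L.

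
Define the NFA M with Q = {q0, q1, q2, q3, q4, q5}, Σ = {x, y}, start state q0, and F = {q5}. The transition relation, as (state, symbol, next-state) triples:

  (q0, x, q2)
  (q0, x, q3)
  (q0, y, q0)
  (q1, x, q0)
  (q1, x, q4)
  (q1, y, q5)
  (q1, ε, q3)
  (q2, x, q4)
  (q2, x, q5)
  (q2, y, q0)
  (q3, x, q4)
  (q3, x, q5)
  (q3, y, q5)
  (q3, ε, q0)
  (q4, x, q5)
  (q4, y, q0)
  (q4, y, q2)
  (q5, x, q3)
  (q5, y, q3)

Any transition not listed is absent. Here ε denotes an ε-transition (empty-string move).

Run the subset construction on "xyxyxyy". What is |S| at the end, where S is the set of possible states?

2

Start in {q0}.
Read 'x': q0→{q2, q3}; union {q2, q3}; ε-closure = {q0, q2, q3}.
Read 'y': q0→{q0}, q2→{q0}, q3→{q5}; now {q0, q5}.
Read 'x': q0→{q2, q3}, q5→{q3}; union {q2, q3}; ε-closure = {q0, q2, q3}.
Read 'y': q0→{q0}, q2→{q0}, q3→{q5}; now {q0, q5}.
Read 'x': q0→{q2, q3}, q5→{q3}; union {q2, q3}; ε-closure = {q0, q2, q3}.
Read 'y': q0→{q0}, q2→{q0}, q3→{q5}; now {q0, q5}.
Read 'y': q0→{q0}, q5→{q3}; now {q0, q3}.
That set has 2 states.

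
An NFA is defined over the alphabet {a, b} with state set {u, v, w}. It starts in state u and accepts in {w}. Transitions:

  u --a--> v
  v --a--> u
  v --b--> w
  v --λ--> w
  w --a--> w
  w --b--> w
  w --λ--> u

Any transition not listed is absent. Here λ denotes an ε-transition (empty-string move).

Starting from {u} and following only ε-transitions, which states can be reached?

{u}

Begin with {u}.
No ε-moves leave this set, so the closure equals the set itself.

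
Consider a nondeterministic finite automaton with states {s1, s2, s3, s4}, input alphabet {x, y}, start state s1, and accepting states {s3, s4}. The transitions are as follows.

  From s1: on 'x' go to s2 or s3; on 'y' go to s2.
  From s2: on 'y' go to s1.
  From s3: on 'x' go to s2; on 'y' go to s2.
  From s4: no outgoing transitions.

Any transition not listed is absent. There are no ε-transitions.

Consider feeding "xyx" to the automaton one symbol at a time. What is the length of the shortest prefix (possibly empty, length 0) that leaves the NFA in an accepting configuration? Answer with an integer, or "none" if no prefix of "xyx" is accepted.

1

Start in {s1}.
Read 'x': s1→{s2, s3}; now {s2, s3}.
None of the earlier sets intersect F, but {s2, s3} does.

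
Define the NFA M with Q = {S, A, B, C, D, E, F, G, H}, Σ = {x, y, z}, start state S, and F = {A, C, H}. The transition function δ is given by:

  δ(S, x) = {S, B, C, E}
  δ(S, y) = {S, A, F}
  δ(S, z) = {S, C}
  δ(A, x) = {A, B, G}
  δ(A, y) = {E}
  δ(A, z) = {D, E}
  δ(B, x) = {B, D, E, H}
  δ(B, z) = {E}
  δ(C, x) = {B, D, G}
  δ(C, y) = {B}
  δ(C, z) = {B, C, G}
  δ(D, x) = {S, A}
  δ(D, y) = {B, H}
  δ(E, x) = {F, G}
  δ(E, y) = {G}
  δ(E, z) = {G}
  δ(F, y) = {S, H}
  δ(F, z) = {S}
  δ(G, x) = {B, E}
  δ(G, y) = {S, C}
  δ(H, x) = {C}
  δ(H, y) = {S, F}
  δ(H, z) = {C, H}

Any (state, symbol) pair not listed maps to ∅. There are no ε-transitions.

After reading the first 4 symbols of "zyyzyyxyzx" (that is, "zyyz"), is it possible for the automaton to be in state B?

No

Start in {S}.
Read 'z': S→{S, C}; now {S, C}.
Read 'y': S→{S, A, F}, C→{B}; now {S, A, B, F}.
Read 'y': S→{S, A, F}, A→{E}, B→∅, F→{S, H}; now {S, A, E, F, H}.
Read 'z': S→{S, C}, A→{D, E}, E→{G}, F→{S}, H→{C, H}; now {S, C, D, E, G, H}.
State B is not in {S, C, D, E, G, H}.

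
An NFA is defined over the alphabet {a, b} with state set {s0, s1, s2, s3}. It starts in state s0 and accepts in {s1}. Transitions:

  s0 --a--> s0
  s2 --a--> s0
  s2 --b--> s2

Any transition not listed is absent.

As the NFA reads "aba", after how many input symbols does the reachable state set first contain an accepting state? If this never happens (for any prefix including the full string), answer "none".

none

Start in {s0}.
Read 'a': s0→{s0}; now {s0}.
Read 'b': s0→∅; now ∅.
The set is empty and remains empty for the remaining 1 symbol.
No reachable set along the way intersects F.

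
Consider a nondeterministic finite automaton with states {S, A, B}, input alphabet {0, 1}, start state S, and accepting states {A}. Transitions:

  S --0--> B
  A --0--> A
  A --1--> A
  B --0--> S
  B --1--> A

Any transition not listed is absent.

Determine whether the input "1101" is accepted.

No

Start in {S}.
Read '1': {S} → ∅.
The set is empty and remains empty for the remaining 3 symbols.
The final set ∅ contains no accepting state.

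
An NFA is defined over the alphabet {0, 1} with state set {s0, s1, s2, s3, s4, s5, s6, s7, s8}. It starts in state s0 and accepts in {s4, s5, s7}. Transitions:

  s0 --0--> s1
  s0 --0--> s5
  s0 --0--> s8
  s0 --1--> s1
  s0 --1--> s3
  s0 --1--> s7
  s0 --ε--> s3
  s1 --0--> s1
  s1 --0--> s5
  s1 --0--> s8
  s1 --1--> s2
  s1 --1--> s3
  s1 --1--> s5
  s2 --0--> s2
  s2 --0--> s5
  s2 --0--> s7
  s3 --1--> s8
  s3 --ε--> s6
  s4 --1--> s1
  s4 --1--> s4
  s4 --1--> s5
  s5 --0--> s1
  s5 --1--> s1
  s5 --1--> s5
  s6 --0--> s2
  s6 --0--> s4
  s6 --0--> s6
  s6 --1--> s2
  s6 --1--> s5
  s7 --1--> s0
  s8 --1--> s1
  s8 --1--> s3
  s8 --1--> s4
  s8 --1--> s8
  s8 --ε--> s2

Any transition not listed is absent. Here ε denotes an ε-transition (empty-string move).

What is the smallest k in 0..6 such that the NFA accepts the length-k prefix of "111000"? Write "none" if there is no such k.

Start: ε-closure({s0}) = {s0, s3, s6}.
Read '1': s0→{s1, s3, s7}, s3→{s8}, s6→{s2, s5}; union {s1, s2, s3, s5, s7, s8}; ε-closure = {s1, s2, s3, s5, s6, s7, s8}.
None of the earlier sets intersect F, but {s1, s2, s3, s5, s6, s7, s8} does.

1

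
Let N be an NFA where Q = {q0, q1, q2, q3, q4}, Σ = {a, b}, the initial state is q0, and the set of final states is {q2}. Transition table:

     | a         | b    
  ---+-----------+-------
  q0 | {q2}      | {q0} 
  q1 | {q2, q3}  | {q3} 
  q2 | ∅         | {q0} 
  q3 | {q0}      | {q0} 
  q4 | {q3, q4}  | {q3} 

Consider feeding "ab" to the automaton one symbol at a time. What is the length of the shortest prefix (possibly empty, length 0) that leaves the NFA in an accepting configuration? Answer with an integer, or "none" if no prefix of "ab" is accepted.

1

Start in {q0}.
Read 'a': q0→{q2}; now {q2}.
None of the earlier sets intersect F, but {q2} does.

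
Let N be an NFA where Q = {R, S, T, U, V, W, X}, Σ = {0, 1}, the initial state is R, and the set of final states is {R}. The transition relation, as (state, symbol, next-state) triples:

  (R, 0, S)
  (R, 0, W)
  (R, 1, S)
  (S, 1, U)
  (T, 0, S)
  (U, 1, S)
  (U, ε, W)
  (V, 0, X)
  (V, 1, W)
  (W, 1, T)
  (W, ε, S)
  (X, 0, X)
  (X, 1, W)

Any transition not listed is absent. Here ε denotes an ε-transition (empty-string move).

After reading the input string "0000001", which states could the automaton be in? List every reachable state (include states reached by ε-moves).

∅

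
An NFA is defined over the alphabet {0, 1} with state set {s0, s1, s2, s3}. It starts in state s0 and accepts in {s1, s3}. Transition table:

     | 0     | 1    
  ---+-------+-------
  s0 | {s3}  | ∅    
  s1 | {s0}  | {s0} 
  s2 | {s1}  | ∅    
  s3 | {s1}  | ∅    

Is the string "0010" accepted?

Yes

Start in {s0}.
Read '0': s0→{s3}; now {s3}.
Read '0': s3→{s1}; now {s1}.
Read '1': s1→{s0}; now {s0}.
Read '0': s0→{s3}; now {s3}.
The final set {s3} contains the accepting state s3.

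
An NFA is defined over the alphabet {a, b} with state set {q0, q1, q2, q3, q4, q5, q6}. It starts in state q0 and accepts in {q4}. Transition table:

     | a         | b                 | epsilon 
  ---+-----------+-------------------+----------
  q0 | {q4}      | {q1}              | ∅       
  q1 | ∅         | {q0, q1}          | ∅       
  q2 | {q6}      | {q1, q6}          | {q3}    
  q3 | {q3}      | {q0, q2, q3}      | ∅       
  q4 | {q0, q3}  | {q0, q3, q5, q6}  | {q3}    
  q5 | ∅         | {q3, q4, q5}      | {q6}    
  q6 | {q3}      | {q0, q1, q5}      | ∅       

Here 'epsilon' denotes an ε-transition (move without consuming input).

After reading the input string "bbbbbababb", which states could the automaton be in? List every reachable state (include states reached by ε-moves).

{q0, q1, q2, q3, q4, q5, q6}

Start in {q0}.
Read 'b': q0→{q1}; now {q1}.
Read 'b': q1→{q0, q1}; now {q0, q1}.
Read 'b': q0→{q1}, q1→{q0, q1}; now {q0, q1}.
Read 'b': q0→{q1}, q1→{q0, q1}; now {q0, q1}.
Read 'b': q0→{q1}, q1→{q0, q1}; now {q0, q1}.
Read 'a': q0→{q4}, q1→∅; union {q4}; ε-closure = {q3, q4}.
Read 'b': q3→{q0, q2, q3}, q4→{q0, q3, q5, q6}; now {q0, q2, q3, q5, q6}.
Read 'a': q0→{q4}, q2→{q6}, q3→{q3}, q5→∅, q6→{q3}; now {q3, q4, q6}.
Read 'b': q3→{q0, q2, q3}, q4→{q0, q3, q5, q6}, q6→{q0, q1, q5}; now {q0, q1, q2, q3, q5, q6}.
Read 'b': q0→{q1}, q1→{q0, q1}, q2→{q1, q6}, q3→{q0, q2, q3}, q5→{q3, q4, q5}, q6→{q0, q1, q5}; now {q0, q1, q2, q3, q4, q5, q6}.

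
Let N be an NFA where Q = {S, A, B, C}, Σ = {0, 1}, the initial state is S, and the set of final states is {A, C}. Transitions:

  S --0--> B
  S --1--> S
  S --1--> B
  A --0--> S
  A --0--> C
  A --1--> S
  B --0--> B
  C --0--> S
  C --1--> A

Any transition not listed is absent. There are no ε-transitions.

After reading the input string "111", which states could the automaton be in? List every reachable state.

Start in {S}.
Read '1': {S} → {S, B}.
Read '1': {S, B} → {S, B}.
Read '1': {S, B} → {S, B}.

{S, B}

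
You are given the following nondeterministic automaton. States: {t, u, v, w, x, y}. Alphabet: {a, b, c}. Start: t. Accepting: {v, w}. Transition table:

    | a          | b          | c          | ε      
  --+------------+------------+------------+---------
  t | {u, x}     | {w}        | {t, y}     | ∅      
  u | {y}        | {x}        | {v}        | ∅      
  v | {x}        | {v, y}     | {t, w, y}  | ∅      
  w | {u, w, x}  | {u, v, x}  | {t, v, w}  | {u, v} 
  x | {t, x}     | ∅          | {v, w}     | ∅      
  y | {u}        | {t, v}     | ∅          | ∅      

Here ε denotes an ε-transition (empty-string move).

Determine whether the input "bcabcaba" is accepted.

Start in {t}.
Read 'b': t→{w}; union {w}; ε-closure = {u, v, w}.
Read 'c': u→{v}, v→{t, w, y}, w→{t, v, w}; union {t, v, w, y}; ε-closure = {t, u, v, w, y}.
Read 'a': t→{u, x}, u→{y}, v→{x}, w→{u, w, x}, y→{u}; union {u, w, x, y}; ε-closure = {u, v, w, x, y}.
Read 'b': u→{x}, v→{v, y}, w→{u, v, x}, x→∅, y→{t, v}; now {t, u, v, x, y}.
Read 'c': t→{t, y}, u→{v}, v→{t, w, y}, x→{v, w}, y→∅; union {t, v, w, y}; ε-closure = {t, u, v, w, y}.
Read 'a': t→{u, x}, u→{y}, v→{x}, w→{u, w, x}, y→{u}; union {u, w, x, y}; ε-closure = {u, v, w, x, y}.
Read 'b': u→{x}, v→{v, y}, w→{u, v, x}, x→∅, y→{t, v}; now {t, u, v, x, y}.
Read 'a': t→{u, x}, u→{y}, v→{x}, x→{t, x}, y→{u}; now {t, u, x, y}.
The final set {t, u, x, y} contains no accepting state.

No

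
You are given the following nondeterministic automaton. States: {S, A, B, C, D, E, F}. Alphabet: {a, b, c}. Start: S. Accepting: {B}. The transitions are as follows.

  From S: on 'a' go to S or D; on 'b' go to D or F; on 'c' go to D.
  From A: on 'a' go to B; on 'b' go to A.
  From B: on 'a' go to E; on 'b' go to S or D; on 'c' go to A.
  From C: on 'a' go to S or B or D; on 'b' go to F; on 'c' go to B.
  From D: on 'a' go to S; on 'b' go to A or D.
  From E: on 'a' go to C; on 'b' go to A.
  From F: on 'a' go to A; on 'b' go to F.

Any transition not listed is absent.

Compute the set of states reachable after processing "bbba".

{S, A, B}

Start in {S}.
Read 'b': S→{D, F}; now {D, F}.
Read 'b': D→{A, D}, F→{F}; now {A, D, F}.
Read 'b': A→{A}, D→{A, D}, F→{F}; now {A, D, F}.
Read 'a': A→{B}, D→{S}, F→{A}; now {S, A, B}.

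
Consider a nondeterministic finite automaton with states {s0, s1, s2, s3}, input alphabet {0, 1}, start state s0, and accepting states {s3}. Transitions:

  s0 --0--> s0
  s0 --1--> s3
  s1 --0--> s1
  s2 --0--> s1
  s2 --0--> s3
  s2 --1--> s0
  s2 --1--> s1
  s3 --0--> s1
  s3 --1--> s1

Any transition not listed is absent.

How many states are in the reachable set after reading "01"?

1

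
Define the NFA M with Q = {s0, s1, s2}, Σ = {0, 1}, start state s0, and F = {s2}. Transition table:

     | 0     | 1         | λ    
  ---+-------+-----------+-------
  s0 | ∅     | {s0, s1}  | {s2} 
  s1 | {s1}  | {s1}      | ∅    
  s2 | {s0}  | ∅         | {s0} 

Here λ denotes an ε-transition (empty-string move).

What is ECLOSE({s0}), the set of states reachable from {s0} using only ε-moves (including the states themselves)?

{s0, s2}

Begin with {s0}.
ε-move s0 → s2; add s2.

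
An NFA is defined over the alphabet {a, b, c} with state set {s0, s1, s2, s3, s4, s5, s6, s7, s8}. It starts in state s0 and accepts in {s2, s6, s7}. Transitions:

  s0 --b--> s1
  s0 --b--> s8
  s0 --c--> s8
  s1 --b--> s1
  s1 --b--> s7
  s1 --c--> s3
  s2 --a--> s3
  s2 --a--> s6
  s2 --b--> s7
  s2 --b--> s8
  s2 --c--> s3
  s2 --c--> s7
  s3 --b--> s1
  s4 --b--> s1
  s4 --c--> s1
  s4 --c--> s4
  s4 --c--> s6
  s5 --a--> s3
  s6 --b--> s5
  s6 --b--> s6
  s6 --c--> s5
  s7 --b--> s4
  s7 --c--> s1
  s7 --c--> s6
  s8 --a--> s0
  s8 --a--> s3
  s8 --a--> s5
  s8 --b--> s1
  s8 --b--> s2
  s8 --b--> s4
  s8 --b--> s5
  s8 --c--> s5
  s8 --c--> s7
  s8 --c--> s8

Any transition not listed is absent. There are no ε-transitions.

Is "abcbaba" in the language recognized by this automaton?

No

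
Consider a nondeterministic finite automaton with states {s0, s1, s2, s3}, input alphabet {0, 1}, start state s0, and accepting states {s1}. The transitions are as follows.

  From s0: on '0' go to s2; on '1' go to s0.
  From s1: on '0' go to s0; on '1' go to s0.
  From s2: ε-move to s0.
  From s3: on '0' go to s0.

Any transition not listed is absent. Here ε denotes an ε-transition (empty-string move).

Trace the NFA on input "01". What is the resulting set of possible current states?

Start in {s0}.
Read '0': {s0} → {s0, s2}.
Read '1': {s0, s2} → {s0}.

{s0}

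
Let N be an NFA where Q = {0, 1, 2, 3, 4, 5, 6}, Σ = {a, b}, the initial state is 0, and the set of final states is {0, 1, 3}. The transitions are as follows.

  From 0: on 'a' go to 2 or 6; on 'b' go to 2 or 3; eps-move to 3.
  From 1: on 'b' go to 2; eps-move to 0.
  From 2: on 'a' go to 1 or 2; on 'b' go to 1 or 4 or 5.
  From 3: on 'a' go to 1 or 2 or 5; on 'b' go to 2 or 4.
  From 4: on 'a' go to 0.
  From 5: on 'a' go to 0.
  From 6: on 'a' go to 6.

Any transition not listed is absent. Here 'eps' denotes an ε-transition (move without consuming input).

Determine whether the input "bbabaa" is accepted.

Start: ε-closure({0}) = {0, 3}.
Read 'b': 0→{2, 3}, 3→{2, 4}; now {2, 3, 4}.
Read 'b': 2→{1, 4, 5}, 3→{2, 4}, 4→∅; union {1, 2, 4, 5}; ε-closure = {0, 1, 2, 3, 4, 5}.
Read 'a': 0→{2, 6}, 1→∅, 2→{1, 2}, 3→{1, 2, 5}, 4→{0}, 5→{0}; union {0, 1, 2, 5, 6}; ε-closure = {0, 1, 2, 3, 5, 6}.
Read 'b': 0→{2, 3}, 1→{2}, 2→{1, 4, 5}, 3→{2, 4}, 5→∅, 6→∅; union {1, 2, 3, 4, 5}; ε-closure = {0, 1, 2, 3, 4, 5}.
Read 'a': 0→{2, 6}, 1→∅, 2→{1, 2}, 3→{1, 2, 5}, 4→{0}, 5→{0}; union {0, 1, 2, 5, 6}; ε-closure = {0, 1, 2, 3, 5, 6}.
Read 'a': 0→{2, 6}, 1→∅, 2→{1, 2}, 3→{1, 2, 5}, 5→{0}, 6→{6}; union {0, 1, 2, 5, 6}; ε-closure = {0, 1, 2, 3, 5, 6}.
The final set {0, 1, 2, 3, 5, 6} contains the accepting states 0, 1, 3.

Yes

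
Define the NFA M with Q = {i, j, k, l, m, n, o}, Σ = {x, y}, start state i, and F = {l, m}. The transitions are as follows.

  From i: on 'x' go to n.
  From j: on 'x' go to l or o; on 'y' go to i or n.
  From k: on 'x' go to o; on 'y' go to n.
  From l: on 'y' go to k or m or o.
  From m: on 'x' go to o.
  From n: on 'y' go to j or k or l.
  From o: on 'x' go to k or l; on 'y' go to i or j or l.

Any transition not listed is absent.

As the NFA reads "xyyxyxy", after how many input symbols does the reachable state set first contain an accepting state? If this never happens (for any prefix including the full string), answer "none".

Start in {i}.
Read 'x': {i} → {n}.
Read 'y': {n} → {j, k, l}.
None of the earlier sets intersect F, but {j, k, l} does.

2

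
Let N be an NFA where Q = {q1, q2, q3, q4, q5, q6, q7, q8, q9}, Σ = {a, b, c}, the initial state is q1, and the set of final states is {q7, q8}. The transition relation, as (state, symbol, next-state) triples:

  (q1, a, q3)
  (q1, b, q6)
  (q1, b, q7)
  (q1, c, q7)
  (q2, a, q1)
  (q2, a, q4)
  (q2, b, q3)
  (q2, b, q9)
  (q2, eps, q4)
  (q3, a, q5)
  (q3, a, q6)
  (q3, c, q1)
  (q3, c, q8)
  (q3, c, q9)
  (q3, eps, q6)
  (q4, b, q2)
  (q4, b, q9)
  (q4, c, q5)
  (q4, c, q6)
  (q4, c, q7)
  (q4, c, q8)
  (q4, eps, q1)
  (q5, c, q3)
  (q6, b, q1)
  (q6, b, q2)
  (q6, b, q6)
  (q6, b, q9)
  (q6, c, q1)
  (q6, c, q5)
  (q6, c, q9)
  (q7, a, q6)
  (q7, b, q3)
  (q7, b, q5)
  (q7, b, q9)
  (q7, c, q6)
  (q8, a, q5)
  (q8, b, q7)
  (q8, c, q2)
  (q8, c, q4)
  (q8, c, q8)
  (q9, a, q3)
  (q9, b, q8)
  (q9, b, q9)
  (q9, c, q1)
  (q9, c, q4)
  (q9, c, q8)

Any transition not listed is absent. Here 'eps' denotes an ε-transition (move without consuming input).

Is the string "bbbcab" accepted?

Start in {q1}.
Read 'b': q1→{q6, q7}; now {q6, q7}.
Read 'b': q6→{q1, q2, q6, q9}, q7→{q3, q5, q9}; union {q1, q2, q3, q5, q6, q9}; ε-closure = {q1, q2, q3, q4, q5, q6, q9}.
Read 'b': q1→{q6, q7}, q2→{q3, q9}, q3→∅, q4→{q2, q9}, q5→∅, q6→{q1, q2, q6, q9}, q9→{q8, q9}; union {q1, q2, q3, q6, q7, q8, q9}; ε-closure = {q1, q2, q3, q4, q6, q7, q8, q9}.
Read 'c': q1→{q7}, q2→∅, q3→{q1, q8, q9}, q4→{q5, q6, q7, q8}, q6→{q1, q5, q9}, q7→{q6}, q8→{q2, q4, q8}, q9→{q1, q4, q8}; now {q1, q2, q4, q5, q6, q7, q8, q9}.
Read 'a': q1→{q3}, q2→{q1, q4}, q4→∅, q5→∅, q6→∅, q7→{q6}, q8→{q5}, q9→{q3}; now {q1, q3, q4, q5, q6}.
Read 'b': q1→{q6, q7}, q3→∅, q4→{q2, q9}, q5→∅, q6→{q1, q2, q6, q9}; union {q1, q2, q6, q7, q9}; ε-closure = {q1, q2, q4, q6, q7, q9}.
The final set {q1, q2, q4, q6, q7, q9} contains the accepting state q7.

Yes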